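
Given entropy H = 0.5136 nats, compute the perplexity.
1.6713

Perplexity is e^H (or exp(H) for natural log).

H = 0.5136 nats
Perplexity = e^0.5136 = 1.6713

Interpretation: The model's uncertainty is equivalent to choosing uniformly among 1.7 options.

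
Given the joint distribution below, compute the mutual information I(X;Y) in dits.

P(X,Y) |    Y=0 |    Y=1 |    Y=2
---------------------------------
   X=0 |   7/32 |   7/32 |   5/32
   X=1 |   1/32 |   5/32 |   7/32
0.0312 dits

Mutual information: I(X;Y) = H(X) + H(Y) - H(X,Y)

Marginals:
P(X) = (19/32, 13/32), H(X) = 0.2934 dits
P(Y) = (1/4, 3/8, 3/8), H(Y) = 0.4700 dits

Joint entropy: H(X,Y) = 0.7321 dits

I(X;Y) = 0.2934 + 0.4700 - 0.7321 = 0.0312 dits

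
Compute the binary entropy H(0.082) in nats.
0.2836 nats

The binary entropy function is:
H(p) = -p log(p) - (1-p) log(1-p)

H(0.082) = -0.082 × log_e(0.082) - 0.918 × log_e(0.918)
H(0.082) = 0.2836 nats

Note: Binary entropy is maximized at p=0.5 (H=1 bit) and minimized at p=0 or p=1 (H=0).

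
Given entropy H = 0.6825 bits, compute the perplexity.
1.6049

Perplexity is 2^H (or exp(H) for natural log).

H = 0.6825 bits
Perplexity = 2^0.6825 = 1.6049

Interpretation: The model's uncertainty is equivalent to choosing uniformly among 1.6 options.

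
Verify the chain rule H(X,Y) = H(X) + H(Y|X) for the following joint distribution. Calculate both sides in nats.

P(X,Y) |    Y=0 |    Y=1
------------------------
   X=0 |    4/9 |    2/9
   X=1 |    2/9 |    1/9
H(X,Y) = 1.2730, H(X) = 0.6365, H(Y|X) = 0.6365 (all in nats)

Chain rule: H(X,Y) = H(X) + H(Y|X)

Left side — joint entropy directly:
H(X,Y) = -Σ p(x,y) log p(x,y) = 1.2730 nats

Right side — compute H(Y|X) from the conditional distributions:
P(X) = (2/3, 1/3), so H(X) = 0.6365 nats
H(Y|X) = Σ_x P(X=x) · H(Y|X=x):
  P(Y|X=0) = (2/3, 1/3), H(Y|X=0) = 0.6365, weight P(X=0) = 2/3
  P(Y|X=1) = (2/3, 1/3), H(Y|X=1) = 0.6365, weight P(X=1) = 1/3
H(Y|X) = 0.6365 nats

H(X) + H(Y|X) = 0.6365 + 0.6365 = 1.2730 nats

Both sides equal 1.2730 nats. ✓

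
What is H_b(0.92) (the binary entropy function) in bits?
0.4022 bits

The binary entropy function is:
H(p) = -p log(p) - (1-p) log(1-p)

H(0.92) = -0.92 × log_2(0.92) - 0.08 × log_2(0.08)
H(0.92) = 0.4022 bits

Note: Binary entropy is maximized at p=0.5 (H=1 bit) and minimized at p=0 or p=1 (H=0).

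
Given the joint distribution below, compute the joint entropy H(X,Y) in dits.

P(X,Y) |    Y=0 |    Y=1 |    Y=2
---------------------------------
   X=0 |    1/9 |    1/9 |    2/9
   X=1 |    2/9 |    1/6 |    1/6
0.7618 dits

Joint entropy is H(X,Y) = -Σ_{x,y} p(x,y) log p(x,y).

Summing over all non-zero entries:
H(X,Y) = -[1/9·log_10(1/9) + 1/9·log_10(1/9) + 2/9·log_10(2/9) + 2/9·log_10(2/9) + 1/6·log_10(1/6) + 1/6·log_10(1/6)]
H(X,Y) = 0.7618 dits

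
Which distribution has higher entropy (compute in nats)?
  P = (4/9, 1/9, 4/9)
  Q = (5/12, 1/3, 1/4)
Q

Computing entropies in nats:
H(P) = 0.9650
H(Q) = 1.0776

Distribution Q has higher entropy.

Intuition: The distribution closer to uniform (more spread out) has higher entropy.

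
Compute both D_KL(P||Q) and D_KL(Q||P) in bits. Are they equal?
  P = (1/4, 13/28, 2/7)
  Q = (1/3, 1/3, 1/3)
D_KL(P||Q) = 0.0547, D_KL(Q||P) = 0.0531

KL divergence is not symmetric: D_KL(P||Q) ≠ D_KL(Q||P) in general.

D_KL(P||Q) = 0.0547 bits
D_KL(Q||P) = 0.0531 bits

No, they are not equal!

This asymmetry is why KL divergence is not a true distance metric.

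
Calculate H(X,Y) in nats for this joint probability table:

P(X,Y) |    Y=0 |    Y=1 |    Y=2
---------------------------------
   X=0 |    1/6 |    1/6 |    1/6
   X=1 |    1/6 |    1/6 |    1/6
1.7918 nats

Joint entropy is H(X,Y) = -Σ_{x,y} p(x,y) log p(x,y).

Summing over all non-zero entries:
H(X,Y) = -[1/6·log_e(1/6) + 1/6·log_e(1/6) + 1/6·log_e(1/6) + 1/6·log_e(1/6) + 1/6·log_e(1/6) + 1/6·log_e(1/6)]
H(X,Y) = 1.7918 nats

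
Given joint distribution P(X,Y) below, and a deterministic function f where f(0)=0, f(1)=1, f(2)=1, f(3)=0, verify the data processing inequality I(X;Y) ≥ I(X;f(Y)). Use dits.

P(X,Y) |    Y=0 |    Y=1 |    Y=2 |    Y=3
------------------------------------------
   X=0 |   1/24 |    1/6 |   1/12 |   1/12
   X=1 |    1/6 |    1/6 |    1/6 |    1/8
I(X;Y) = 0.0117, I(X;f(Y)) = 0.0038, inequality holds: 0.0117 ≥ 0.0038

Data Processing Inequality: For any Markov chain X → Y → Z, we have I(X;Y) ≥ I(X;Z).

Here Z = f(Y) is a deterministic function of Y, forming X → Y → Z.

Original I(X;Y) = 0.0117 dits

After applying f:
P(X,Z) where Z=f(Y):
- P(X,Z=0) = P(X,Y=0) + P(X,Y=3)
- P(X,Z=1) = P(X,Y=1) + P(X,Y=2)

I(X;Z) = I(X;f(Y)) = 0.0038 dits

Verification: 0.0117 ≥ 0.0038 ✓

Information cannot be created by processing; the function f can only lose information about X.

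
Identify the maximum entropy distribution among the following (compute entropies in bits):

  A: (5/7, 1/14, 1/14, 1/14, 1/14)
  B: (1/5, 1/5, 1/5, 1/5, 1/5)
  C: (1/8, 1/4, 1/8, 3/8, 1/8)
B

For a discrete distribution over n outcomes, entropy is maximized by the uniform distribution.

Computing entropies:
H(A) = 1.4345 bits
H(B) = 2.3219 bits
H(C) = 2.1556 bits

The uniform distribution (where all probabilities equal 1/5) achieves the maximum entropy of log_2(5) = 2.3219 bits.

Distribution B has the highest entropy.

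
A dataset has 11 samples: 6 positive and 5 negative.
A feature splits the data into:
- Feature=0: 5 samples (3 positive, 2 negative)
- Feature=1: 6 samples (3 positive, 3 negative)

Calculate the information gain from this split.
0.0072 bits

Information Gain = H(Y) - H(Y|Feature)

Before split:
P(positive) = 6/11 = 0.5455
H(Y) = 0.9940 bits

After split:
Feature=0: H = 0.9710 bits (weight = 5/11)
Feature=1: H = 1.0000 bits (weight = 6/11)
H(Y|Feature) = (5/11)×0.9710 + (6/11)×1.0000 = 0.9868 bits

Information Gain = 0.9940 - 0.9868 = 0.0072 bits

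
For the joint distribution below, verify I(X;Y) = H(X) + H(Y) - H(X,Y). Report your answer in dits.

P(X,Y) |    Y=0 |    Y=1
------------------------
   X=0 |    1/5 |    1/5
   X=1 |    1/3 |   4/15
I(X;Y) = 0.0006 dits

Mutual information has multiple equivalent forms:
- I(X;Y) = H(X) - H(X|Y)
- I(X;Y) = H(Y) - H(Y|X)
- I(X;Y) = H(X) + H(Y) - H(X,Y)

Computing all quantities:
H(X) = 0.2923, H(Y) = 0.3001, H(X,Y) = 0.5917
H(X|Y) = 0.2916, H(Y|X) = 0.2994

Verification:
H(X) - H(X|Y) = 0.2923 - 0.2916 = 0.0006
H(Y) - H(Y|X) = 0.3001 - 0.2994 = 0.0006
H(X) + H(Y) - H(X,Y) = 0.2923 + 0.3001 - 0.5917 = 0.0006

All forms give I(X;Y) = 0.0006 dits. ✓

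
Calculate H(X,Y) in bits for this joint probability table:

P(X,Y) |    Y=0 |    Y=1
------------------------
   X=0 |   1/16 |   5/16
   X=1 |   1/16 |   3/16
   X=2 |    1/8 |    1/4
2.3522 bits

Joint entropy is H(X,Y) = -Σ_{x,y} p(x,y) log p(x,y).

Summing over all non-zero entries:
H(X,Y) = -[1/16·log_2(1/16) + 5/16·log_2(5/16) + 1/16·log_2(1/16) + 3/16·log_2(3/16) + 1/8·log_2(1/8) + 1/4·log_2(1/4)]
H(X,Y) = 2.3522 bits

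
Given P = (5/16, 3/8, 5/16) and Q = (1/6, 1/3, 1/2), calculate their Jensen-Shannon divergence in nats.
0.0228 nats

Jensen-Shannon divergence is:
JSD(P||Q) = 0.5 × D_KL(P||M) + 0.5 × D_KL(Q||M)
where M = 0.5 × (P + Q) is the mixture distribution.

M = 0.5 × (5/16, 3/8, 5/16) + 0.5 × (1/6, 1/3, 1/2) = (0.239583, 0.354167, 13/32)

D_KL(P||M) = 0.0225 nats
D_KL(Q||M) = 0.0231 nats

JSD(P||Q) = 0.5 × 0.0225 + 0.5 × 0.0231 = 0.0228 nats

Unlike KL divergence, JSD is symmetric and bounded: 0 ≤ JSD ≤ log(2).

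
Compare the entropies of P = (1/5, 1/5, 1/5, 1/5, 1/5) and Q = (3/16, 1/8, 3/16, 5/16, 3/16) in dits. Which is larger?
P

Computing entropies in dits:
H(P) = 0.6990
H(Q) = 0.6797

Distribution P has higher entropy.

Intuition: The distribution closer to uniform (more spread out) has higher entropy.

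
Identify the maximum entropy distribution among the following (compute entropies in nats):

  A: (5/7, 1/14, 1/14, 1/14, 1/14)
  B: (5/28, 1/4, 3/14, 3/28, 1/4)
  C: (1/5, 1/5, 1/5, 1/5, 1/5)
C

For a discrete distribution over n outcomes, entropy is maximized by the uniform distribution.

Computing entropies:
H(A) = 0.9944 nats
H(B) = 1.5702 nats
H(C) = 1.6094 nats

The uniform distribution (where all probabilities equal 1/5) achieves the maximum entropy of log_e(5) = 1.6094 nats.

Distribution C has the highest entropy.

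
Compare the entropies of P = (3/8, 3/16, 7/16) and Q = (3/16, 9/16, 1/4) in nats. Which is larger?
P

Computing entropies in nats:
H(P) = 1.0434
H(Q) = 0.9841

Distribution P has higher entropy.

Intuition: The distribution closer to uniform (more spread out) has higher entropy.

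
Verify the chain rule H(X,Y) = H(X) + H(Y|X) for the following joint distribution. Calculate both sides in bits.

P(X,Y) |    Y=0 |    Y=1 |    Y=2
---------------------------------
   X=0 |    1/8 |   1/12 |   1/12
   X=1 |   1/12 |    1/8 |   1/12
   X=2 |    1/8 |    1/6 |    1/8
H(X,Y) = 3.1258, H(X) = 1.5632, H(Y|X) = 1.5626 (all in bits)

Chain rule: H(X,Y) = H(X) + H(Y|X)

Left side — joint entropy directly:
H(X,Y) = -Σ p(x,y) log p(x,y) = 3.1258 bits

Right side — compute H(Y|X) from the conditional distributions:
P(X) = (7/24, 7/24, 5/12), so H(X) = 1.5632 bits
H(Y|X) = Σ_x P(X=x) · H(Y|X=x):
  P(Y|X=0) = (3/7, 2/7, 2/7), H(Y|X=0) = 1.5567, weight P(X=0) = 7/24
  P(Y|X=1) = (2/7, 3/7, 2/7), H(Y|X=1) = 1.5567, weight P(X=1) = 7/24
  P(Y|X=2) = (3/10, 2/5, 3/10), H(Y|X=2) = 1.5710, weight P(X=2) = 5/12
H(Y|X) = 1.5626 bits

H(X) + H(Y|X) = 1.5632 + 1.5626 = 3.1258 bits

Both sides equal 3.1258 bits. ✓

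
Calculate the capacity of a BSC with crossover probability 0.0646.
0.6546 bits

For a binary symmetric channel (BSC) with error probability p:
Capacity C = 1 - H(p) bits per symbol

where H(p) = -p log₂(p) - (1-p) log₂(1-p) is the binary entropy function.

H(0.0646) = 0.3454 bits
C = 1 - 0.3454 = 0.6546 bits per symbol

This means we can reliably transmit up to 0.6546 bits of information per channel use.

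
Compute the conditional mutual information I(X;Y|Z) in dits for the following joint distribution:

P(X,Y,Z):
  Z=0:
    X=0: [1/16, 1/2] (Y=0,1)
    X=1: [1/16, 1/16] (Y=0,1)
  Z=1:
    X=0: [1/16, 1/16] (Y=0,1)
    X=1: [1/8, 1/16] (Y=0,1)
0.0206 dits

Conditional mutual information: I(X;Y|Z) = H(X|Z) + H(Y|Z) - H(X,Y|Z)

H(Z) = 0.2697
H(X,Z) = 0.5026 → H(X|Z) = 0.2329
H(Y,Z) = 0.5026 → H(Y|Z) = 0.2329
H(X,Y,Z) = 0.7149 → H(X,Y|Z) = 0.4452

I(X;Y|Z) = 0.2329 + 0.2329 - 0.4452 = 0.0206 dits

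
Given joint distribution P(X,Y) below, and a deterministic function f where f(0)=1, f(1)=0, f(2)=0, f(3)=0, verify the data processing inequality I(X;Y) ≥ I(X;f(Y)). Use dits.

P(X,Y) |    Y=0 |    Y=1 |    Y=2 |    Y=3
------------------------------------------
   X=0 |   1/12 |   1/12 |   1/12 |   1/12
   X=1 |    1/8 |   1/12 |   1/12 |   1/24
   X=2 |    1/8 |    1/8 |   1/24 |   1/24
I(X;Y) = 0.0131, I(X;f(Y)) = 0.0035, inequality holds: 0.0131 ≥ 0.0035

Data Processing Inequality: For any Markov chain X → Y → Z, we have I(X;Y) ≥ I(X;Z).

Here Z = f(Y) is a deterministic function of Y, forming X → Y → Z.

Original I(X;Y) = 0.0131 dits

After applying f:
P(X,Z) where Z=f(Y):
- P(X,Z=0) = P(X,Y=1) + P(X,Y=2) + P(X,Y=3)
- P(X,Z=1) = P(X,Y=0)

I(X;Z) = I(X;f(Y)) = 0.0035 dits

Verification: 0.0131 ≥ 0.0035 ✓

Information cannot be created by processing; the function f can only lose information about X.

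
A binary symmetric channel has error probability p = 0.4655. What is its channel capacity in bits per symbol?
0.0034 bits

For a binary symmetric channel (BSC) with error probability p:
Capacity C = 1 - H(p) bits per symbol

where H(p) = -p log₂(p) - (1-p) log₂(1-p) is the binary entropy function.

H(0.4655) = 0.9966 bits
C = 1 - 0.9966 = 0.0034 bits per symbol

This means we can reliably transmit up to 0.0034 bits of information per channel use.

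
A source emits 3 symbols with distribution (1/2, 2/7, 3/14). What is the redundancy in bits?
0.0923 bits

Redundancy measures how far a source is from maximum entropy:
R = H_max - H(X)

Maximum entropy for 3 symbols: H_max = log_2(3) = 1.5850 bits
Actual entropy: H(X) = 1.4926 bits
Redundancy: R = 1.5850 - 1.4926 = 0.0923 bits

This redundancy represents potential for compression: the source could be compressed by 0.0923 bits per symbol.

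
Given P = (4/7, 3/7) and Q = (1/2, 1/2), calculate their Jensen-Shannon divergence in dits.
0.0011 dits

Jensen-Shannon divergence is:
JSD(P||Q) = 0.5 × D_KL(P||M) + 0.5 × D_KL(Q||M)
where M = 0.5 × (P + Q) is the mixture distribution.

M = 0.5 × (4/7, 3/7) + 0.5 × (1/2, 1/2) = (15/28, 13/28)

D_KL(P||M) = 0.0011 dits
D_KL(Q||M) = 0.0011 dits

JSD(P||Q) = 0.5 × 0.0011 + 0.5 × 0.0011 = 0.0011 dits

Unlike KL divergence, JSD is symmetric and bounded: 0 ≤ JSD ≤ log(2).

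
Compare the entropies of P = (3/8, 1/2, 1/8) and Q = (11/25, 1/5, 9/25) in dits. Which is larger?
Q

Computing entropies in dits:
H(P) = 0.4231
H(Q) = 0.4564

Distribution Q has higher entropy.

Intuition: The distribution closer to uniform (more spread out) has higher entropy.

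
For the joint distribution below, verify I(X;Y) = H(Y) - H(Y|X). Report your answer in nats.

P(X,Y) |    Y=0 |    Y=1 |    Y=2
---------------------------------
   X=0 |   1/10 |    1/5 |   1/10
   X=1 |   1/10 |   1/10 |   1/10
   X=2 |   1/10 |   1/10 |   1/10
I(X;Y) = 0.0138 nats

Mutual information has multiple equivalent forms:
- I(X;Y) = H(X) - H(X|Y)
- I(X;Y) = H(Y) - H(Y|X)
- I(X;Y) = H(X) + H(Y) - H(X,Y)

Computing all quantities:
H(X) = 1.0889, H(Y) = 1.0889, H(X,Y) = 2.1640
H(X|Y) = 1.0751, H(Y|X) = 1.0751

Verification:
H(X) - H(X|Y) = 1.0889 - 1.0751 = 0.0138
H(Y) - H(Y|X) = 1.0889 - 1.0751 = 0.0138
H(X) + H(Y) - H(X,Y) = 1.0889 + 1.0889 - 2.1640 = 0.0138

All forms give I(X;Y) = 0.0138 nats. ✓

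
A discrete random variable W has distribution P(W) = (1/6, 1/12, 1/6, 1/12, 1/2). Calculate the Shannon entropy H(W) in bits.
1.9591 bits

Shannon entropy is H(X) = -Σ p(x) log p(x).

For P = (1/6, 1/12, 1/6, 1/12, 1/2):
H = -1/6 × log_2(1/6) -1/12 × log_2(1/12) -1/6 × log_2(1/6) -1/12 × log_2(1/12) -1/2 × log_2(1/2)
H = 1.9591 bits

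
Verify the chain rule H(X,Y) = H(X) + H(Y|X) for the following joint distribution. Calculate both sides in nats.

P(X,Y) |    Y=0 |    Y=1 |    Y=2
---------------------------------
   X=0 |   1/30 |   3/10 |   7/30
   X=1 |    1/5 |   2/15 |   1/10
H(X,Y) = 1.6349, H(X) = 0.6842, H(Y|X) = 0.9507 (all in nats)

Chain rule: H(X,Y) = H(X) + H(Y|X)

Left side — joint entropy directly:
H(X,Y) = -Σ p(x,y) log p(x,y) = 1.6349 nats

Right side — compute H(Y|X) from the conditional distributions:
P(X) = (17/30, 13/30), so H(X) = 0.6842 nats
H(Y|X) = Σ_x P(X=x) · H(Y|X=x):
  P(Y|X=0) = (1/17, 9/17, 7/17), H(Y|X=0) = 0.8687, weight P(X=0) = 17/30
  P(Y|X=1) = (6/13, 4/13, 3/13), H(Y|X=1) = 1.0579, weight P(X=1) = 13/30
H(Y|X) = 0.9507 nats

H(X) + H(Y|X) = 0.6842 + 0.9507 = 1.6349 nats

Both sides equal 1.6349 nats. ✓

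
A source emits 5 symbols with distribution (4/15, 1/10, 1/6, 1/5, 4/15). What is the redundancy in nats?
0.0537 nats

Redundancy measures how far a source is from maximum entropy:
R = H_max - H(X)

Maximum entropy for 5 symbols: H_max = log_e(5) = 1.6094 nats
Actual entropy: H(X) = 1.5557 nats
Redundancy: R = 1.6094 - 1.5557 = 0.0537 nats

This redundancy represents potential for compression: the source could be compressed by 0.0537 nats per symbol.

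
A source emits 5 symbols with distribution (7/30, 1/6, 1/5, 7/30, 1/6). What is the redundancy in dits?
0.0048 dits

Redundancy measures how far a source is from maximum entropy:
R = H_max - H(X)

Maximum entropy for 5 symbols: H_max = log_10(5) = 0.6990 dits
Actual entropy: H(X) = 0.6941 dits
Redundancy: R = 0.6990 - 0.6941 = 0.0048 dits

This redundancy represents potential for compression: the source could be compressed by 0.0048 dits per symbol.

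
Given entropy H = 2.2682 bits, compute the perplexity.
4.8172

Perplexity is 2^H (or exp(H) for natural log).

H = 2.2682 bits
Perplexity = 2^2.2682 = 4.8172

Interpretation: The model's uncertainty is equivalent to choosing uniformly among 4.8 options.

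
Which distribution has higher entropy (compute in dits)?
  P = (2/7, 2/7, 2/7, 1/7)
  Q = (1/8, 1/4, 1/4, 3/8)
P

Computing entropies in dits:
H(P) = 0.5871
H(Q) = 0.5737

Distribution P has higher entropy.

Intuition: The distribution closer to uniform (more spread out) has higher entropy.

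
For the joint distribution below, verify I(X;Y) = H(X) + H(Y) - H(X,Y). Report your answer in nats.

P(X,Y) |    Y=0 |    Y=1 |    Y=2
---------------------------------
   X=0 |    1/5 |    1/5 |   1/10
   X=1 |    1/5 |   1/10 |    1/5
I(X;Y) = 0.0340 nats

Mutual information has multiple equivalent forms:
- I(X;Y) = H(X) - H(X|Y)
- I(X;Y) = H(Y) - H(Y|X)
- I(X;Y) = H(X) + H(Y) - H(X,Y)

Computing all quantities:
H(X) = 0.6931, H(Y) = 1.0889, H(X,Y) = 1.7481
H(X|Y) = 0.6592, H(Y|X) = 1.0549

Verification:
H(X) - H(X|Y) = 0.6931 - 0.6592 = 0.0340
H(Y) - H(Y|X) = 1.0889 - 1.0549 = 0.0340
H(X) + H(Y) - H(X,Y) = 0.6931 + 1.0889 - 1.7481 = 0.0340

All forms give I(X;Y) = 0.0340 nats. ✓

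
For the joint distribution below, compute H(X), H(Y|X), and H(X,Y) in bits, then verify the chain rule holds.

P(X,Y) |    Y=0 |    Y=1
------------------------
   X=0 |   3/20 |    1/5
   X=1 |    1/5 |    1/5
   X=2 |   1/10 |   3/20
H(X,Y) = 2.5464, H(X) = 1.5589, H(Y|X) = 0.9876 (all in bits)

Chain rule: H(X,Y) = H(X) + H(Y|X)

Left side — joint entropy directly:
H(X,Y) = -Σ p(x,y) log p(x,y) = 2.5464 bits

Right side — compute H(Y|X) from the conditional distributions:
P(X) = (7/20, 2/5, 1/4), so H(X) = 1.5589 bits
H(Y|X) = Σ_x P(X=x) · H(Y|X=x):
  P(Y|X=0) = (3/7, 4/7), H(Y|X=0) = 0.9852, weight P(X=0) = 7/20
  P(Y|X=1) = (1/2, 1/2), H(Y|X=1) = 1.0000, weight P(X=1) = 2/5
  P(Y|X=2) = (2/5, 3/5), H(Y|X=2) = 0.9710, weight P(X=2) = 1/4
H(Y|X) = 0.9876 bits

H(X) + H(Y|X) = 1.5589 + 0.9876 = 2.5464 bits

Both sides equal 2.5464 bits. ✓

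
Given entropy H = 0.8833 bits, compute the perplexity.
1.8446

Perplexity is 2^H (or exp(H) for natural log).

H = 0.8833 bits
Perplexity = 2^0.8833 = 1.8446

Interpretation: The model's uncertainty is equivalent to choosing uniformly among 1.8 options.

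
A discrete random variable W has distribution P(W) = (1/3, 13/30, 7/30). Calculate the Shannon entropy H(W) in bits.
1.5410 bits

Shannon entropy is H(X) = -Σ p(x) log p(x).

For P = (1/3, 13/30, 7/30):
H = -1/3 × log_2(1/3) -13/30 × log_2(13/30) -7/30 × log_2(7/30)
H = 1.5410 bits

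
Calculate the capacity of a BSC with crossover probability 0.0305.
0.8031 bits

For a binary symmetric channel (BSC) with error probability p:
Capacity C = 1 - H(p) bits per symbol

where H(p) = -p log₂(p) - (1-p) log₂(1-p) is the binary entropy function.

H(0.0305) = 0.1969 bits
C = 1 - 0.1969 = 0.8031 bits per symbol

This means we can reliably transmit up to 0.8031 bits of information per channel use.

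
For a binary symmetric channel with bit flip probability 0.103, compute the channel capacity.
0.5216 bits

For a binary symmetric channel (BSC) with error probability p:
Capacity C = 1 - H(p) bits per symbol

where H(p) = -p log₂(p) - (1-p) log₂(1-p) is the binary entropy function.

H(0.103) = 0.4784 bits
C = 1 - 0.4784 = 0.5216 bits per symbol

This means we can reliably transmit up to 0.5216 bits of information per channel use.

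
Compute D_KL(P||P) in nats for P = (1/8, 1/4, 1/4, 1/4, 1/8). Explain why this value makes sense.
0.0000 nats

KL divergence satisfies the Gibbs inequality: D_KL(P||Q) ≥ 0 for all distributions P, Q.

D_KL(P||Q) = Σ p(x) log(p(x)/q(x))
Each term is p(x) × log_e(p(x)/p(x)) = p(x) × log_e(1) = 0, so the sum is 0.
D_KL(P||Q) = 0.0000 nats

When P = Q, the KL divergence is exactly 0, as there is no 'divergence' between identical distributions.

This non-negativity is a fundamental property: relative entropy cannot be negative because it measures how different Q is from P.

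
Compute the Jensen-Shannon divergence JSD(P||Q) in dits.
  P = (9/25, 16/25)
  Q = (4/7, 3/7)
0.0098 dits

Jensen-Shannon divergence is:
JSD(P||Q) = 0.5 × D_KL(P||M) + 0.5 × D_KL(Q||M)
where M = 0.5 × (P + Q) is the mixture distribution.

M = 0.5 × (9/25, 16/25) + 0.5 × (4/7, 3/7) = (0.465714, 0.534286)

D_KL(P||M) = 0.0099 dits
D_KL(Q||M) = 0.0097 dits

JSD(P||Q) = 0.5 × 0.0099 + 0.5 × 0.0097 = 0.0098 dits

Unlike KL divergence, JSD is symmetric and bounded: 0 ≤ JSD ≤ log(2).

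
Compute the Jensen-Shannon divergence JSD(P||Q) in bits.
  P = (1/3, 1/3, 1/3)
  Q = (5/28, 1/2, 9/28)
0.0293 bits

Jensen-Shannon divergence is:
JSD(P||Q) = 0.5 × D_KL(P||M) + 0.5 × D_KL(Q||M)
where M = 0.5 × (P + Q) is the mixture distribution.

M = 0.5 × (1/3, 1/3, 1/3) + 0.5 × (5/28, 1/2, 9/28) = (0.255952, 5/12, 0.327381)

D_KL(P||M) = 0.0284 bits
D_KL(Q||M) = 0.0303 bits

JSD(P||Q) = 0.5 × 0.0284 + 0.5 × 0.0303 = 0.0293 bits

Unlike KL divergence, JSD is symmetric and bounded: 0 ≤ JSD ≤ log(2).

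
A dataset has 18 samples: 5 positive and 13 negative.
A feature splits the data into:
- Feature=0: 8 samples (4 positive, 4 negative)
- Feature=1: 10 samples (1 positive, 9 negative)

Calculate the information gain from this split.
0.1474 bits

Information Gain = H(Y) - H(Y|Feature)

Before split:
P(positive) = 5/18 = 0.2778
H(Y) = 0.8524 bits

After split:
Feature=0: H = 1.0000 bits (weight = 8/18)
Feature=1: H = 0.4690 bits (weight = 10/18)
H(Y|Feature) = (8/18)×1.0000 + (10/18)×0.4690 = 0.7050 bits

Information Gain = 0.8524 - 0.7050 = 0.1474 bits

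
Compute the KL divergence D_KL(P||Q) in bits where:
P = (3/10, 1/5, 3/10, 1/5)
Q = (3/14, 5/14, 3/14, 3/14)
0.1040 bits

KL divergence: D_KL(P||Q) = Σ p(x) log(p(x)/q(x))

Computing term by term:
  x=0: 3/10 × log_2[(3/10)/(3/14)] = 3/10 × 0.4854 = 0.1456
  x=1: 1/5 × log_2[(1/5)/(5/14)] = 1/5 × -0.8365 = -0.1673
  x=2: 3/10 × log_2[(3/10)/(3/14)] = 3/10 × 0.4854 = 0.1456
  x=3: 1/5 × log_2[(1/5)/(3/14)] = 1/5 × -0.0995 = -0.0199

D_KL(P||Q) = 0.1040 bits

Note: KL divergence is always non-negative and equals 0 iff P = Q.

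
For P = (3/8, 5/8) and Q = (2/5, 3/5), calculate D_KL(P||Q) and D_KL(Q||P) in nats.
D_KL(P||Q) = 0.0013, D_KL(Q||P) = 0.0013

KL divergence is not symmetric: D_KL(P||Q) ≠ D_KL(Q||P) in general.

D_KL(P||Q) = 0.0013 nats
D_KL(Q||P) = 0.0013 nats

In this case they happen to be equal (to 4 decimal places).

This asymmetry is why KL divergence is not a true distance metric.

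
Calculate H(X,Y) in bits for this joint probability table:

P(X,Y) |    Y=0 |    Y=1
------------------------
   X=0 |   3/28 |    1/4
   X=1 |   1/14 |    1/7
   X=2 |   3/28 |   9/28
2.3898 bits

Joint entropy is H(X,Y) = -Σ_{x,y} p(x,y) log p(x,y).

Summing over all non-zero entries:
H(X,Y) = -[3/28·log_2(3/28) + 1/4·log_2(1/4) + 1/14·log_2(1/14) + 1/7·log_2(1/7) + 3/28·log_2(3/28) + 9/28·log_2(9/28)]
H(X,Y) = 2.3898 bits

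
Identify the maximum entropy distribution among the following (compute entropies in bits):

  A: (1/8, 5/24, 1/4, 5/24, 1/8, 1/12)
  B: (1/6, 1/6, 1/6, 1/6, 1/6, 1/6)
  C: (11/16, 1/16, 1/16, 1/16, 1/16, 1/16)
B

For a discrete distribution over n outcomes, entropy is maximized by the uniform distribution.

Computing entropies:
H(A) = 2.4917 bits
H(B) = 2.5850 bits
H(C) = 1.6216 bits

The uniform distribution (where all probabilities equal 1/6) achieves the maximum entropy of log_2(6) = 2.5850 bits.

Distribution B has the highest entropy.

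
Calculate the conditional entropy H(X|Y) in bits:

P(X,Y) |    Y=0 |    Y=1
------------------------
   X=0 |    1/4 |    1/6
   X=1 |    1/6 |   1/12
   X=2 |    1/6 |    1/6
1.5422 bits

Using the chain rule: H(X|Y) = H(X,Y) - H(Y)

First, compute H(X,Y) = 2.5221 bits

Marginal P(Y) = (7/12, 5/12)
H(Y) = 0.9799 bits

H(X|Y) = H(X,Y) - H(Y) = 2.5221 - 0.9799 = 1.5422 bits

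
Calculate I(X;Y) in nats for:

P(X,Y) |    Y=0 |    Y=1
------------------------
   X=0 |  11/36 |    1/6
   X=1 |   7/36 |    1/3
0.0392 nats

Mutual information: I(X;Y) = H(X) + H(Y) - H(X,Y)

Marginals:
P(X) = (17/36, 19/36), H(X) = 0.6916 nats
P(Y) = (1/2, 1/2), H(Y) = 0.6931 nats

Joint entropy: H(X,Y) = 1.3455 nats

I(X;Y) = 0.6916 + 0.6931 - 1.3455 = 0.0392 nats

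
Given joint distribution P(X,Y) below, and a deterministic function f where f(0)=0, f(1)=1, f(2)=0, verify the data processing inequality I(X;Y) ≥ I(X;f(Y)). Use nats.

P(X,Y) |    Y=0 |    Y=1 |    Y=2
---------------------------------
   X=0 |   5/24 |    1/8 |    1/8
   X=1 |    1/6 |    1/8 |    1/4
I(X;Y) = 0.0201, I(X;f(Y)) = 0.0012, inequality holds: 0.0201 ≥ 0.0012

Data Processing Inequality: For any Markov chain X → Y → Z, we have I(X;Y) ≥ I(X;Z).

Here Z = f(Y) is a deterministic function of Y, forming X → Y → Z.

Original I(X;Y) = 0.0201 nats

After applying f:
P(X,Z) where Z=f(Y):
- P(X,Z=0) = P(X,Y=0) + P(X,Y=2)
- P(X,Z=1) = P(X,Y=1)

I(X;Z) = I(X;f(Y)) = 0.0012 nats

Verification: 0.0201 ≥ 0.0012 ✓

Information cannot be created by processing; the function f can only lose information about X.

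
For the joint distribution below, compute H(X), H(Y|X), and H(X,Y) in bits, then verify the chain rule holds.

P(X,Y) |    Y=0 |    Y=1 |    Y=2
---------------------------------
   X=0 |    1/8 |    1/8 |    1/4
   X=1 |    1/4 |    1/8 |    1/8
H(X,Y) = 2.5000, H(X) = 1.0000, H(Y|X) = 1.5000 (all in bits)

Chain rule: H(X,Y) = H(X) + H(Y|X)

Left side — joint entropy directly:
H(X,Y) = -Σ p(x,y) log p(x,y) = 2.5000 bits

Right side — compute H(Y|X) from the conditional distributions:
P(X) = (1/2, 1/2), so H(X) = 1.0000 bits
H(Y|X) = Σ_x P(X=x) · H(Y|X=x):
  P(Y|X=0) = (1/4, 1/4, 1/2), H(Y|X=0) = 1.5000, weight P(X=0) = 1/2
  P(Y|X=1) = (1/2, 1/4, 1/4), H(Y|X=1) = 1.5000, weight P(X=1) = 1/2
H(Y|X) = 1.5000 bits

H(X) + H(Y|X) = 1.0000 + 1.5000 = 2.5000 bits

Both sides equal 2.5000 bits. ✓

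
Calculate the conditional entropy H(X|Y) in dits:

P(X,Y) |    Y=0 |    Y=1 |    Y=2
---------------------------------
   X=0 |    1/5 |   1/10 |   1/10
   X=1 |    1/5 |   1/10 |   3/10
0.2783 dits

Using the chain rule: H(X|Y) = H(X,Y) - H(Y)

First, compute H(X,Y) = 0.7365 dits

Marginal P(Y) = (2/5, 1/5, 2/5)
H(Y) = 0.4581 dits

H(X|Y) = H(X,Y) - H(Y) = 0.7365 - 0.4581 = 0.2783 dits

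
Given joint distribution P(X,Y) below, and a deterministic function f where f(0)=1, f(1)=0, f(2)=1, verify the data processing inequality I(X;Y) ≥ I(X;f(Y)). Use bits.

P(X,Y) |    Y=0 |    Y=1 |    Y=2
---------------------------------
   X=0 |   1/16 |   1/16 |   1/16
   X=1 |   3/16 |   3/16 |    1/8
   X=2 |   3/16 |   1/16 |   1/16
I(X;Y) = 0.0399, I(X;f(Y)) = 0.0210, inequality holds: 0.0399 ≥ 0.0210

Data Processing Inequality: For any Markov chain X → Y → Z, we have I(X;Y) ≥ I(X;Z).

Here Z = f(Y) is a deterministic function of Y, forming X → Y → Z.

Original I(X;Y) = 0.0399 bits

After applying f:
P(X,Z) where Z=f(Y):
- P(X,Z=0) = P(X,Y=1)
- P(X,Z=1) = P(X,Y=0) + P(X,Y=2)

I(X;Z) = I(X;f(Y)) = 0.0210 bits

Verification: 0.0399 ≥ 0.0210 ✓

Information cannot be created by processing; the function f can only lose information about X.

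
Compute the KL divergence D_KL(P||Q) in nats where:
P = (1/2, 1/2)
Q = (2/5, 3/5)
0.0204 nats

KL divergence: D_KL(P||Q) = Σ p(x) log(p(x)/q(x))

Computing term by term:
  x=0: 1/2 × log_e[(1/2)/(2/5)] = 1/2 × 0.2231 = 0.1116
  x=1: 1/2 × log_e[(1/2)/(3/5)] = 1/2 × -0.1823 = -0.0912

D_KL(P||Q) = 0.0204 nats

Note: KL divergence is always non-negative and equals 0 iff P = Q.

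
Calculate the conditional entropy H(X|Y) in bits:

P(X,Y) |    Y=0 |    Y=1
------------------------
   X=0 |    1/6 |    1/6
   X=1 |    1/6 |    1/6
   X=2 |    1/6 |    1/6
1.5850 bits

Using the chain rule: H(X|Y) = H(X,Y) - H(Y)

First, compute H(X,Y) = 2.5850 bits

Marginal P(Y) = (1/2, 1/2)
H(Y) = 1.0000 bits

H(X|Y) = H(X,Y) - H(Y) = 2.5850 - 1.0000 = 1.5850 bits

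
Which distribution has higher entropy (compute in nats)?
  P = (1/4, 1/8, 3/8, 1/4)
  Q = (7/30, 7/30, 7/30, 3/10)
Q

Computing entropies in nats:
H(P) = 1.3209
H(Q) = 1.3799

Distribution Q has higher entropy.

Intuition: The distribution closer to uniform (more spread out) has higher entropy.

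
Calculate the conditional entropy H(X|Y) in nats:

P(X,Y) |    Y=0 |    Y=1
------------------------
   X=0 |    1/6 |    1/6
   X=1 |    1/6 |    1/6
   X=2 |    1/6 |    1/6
1.0986 nats

Using the chain rule: H(X|Y) = H(X,Y) - H(Y)

First, compute H(X,Y) = 1.7918 nats

Marginal P(Y) = (1/2, 1/2)
H(Y) = 0.6931 nats

H(X|Y) = H(X,Y) - H(Y) = 1.7918 - 0.6931 = 1.0986 nats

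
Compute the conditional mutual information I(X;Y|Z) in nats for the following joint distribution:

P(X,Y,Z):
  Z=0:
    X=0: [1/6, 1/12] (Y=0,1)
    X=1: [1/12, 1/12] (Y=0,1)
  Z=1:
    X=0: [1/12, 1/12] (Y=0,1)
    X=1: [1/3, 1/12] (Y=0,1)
0.0307 nats

Conditional mutual information: I(X;Y|Z) = H(X|Z) + H(Y|Z) - H(X,Y|Z)

H(Z) = 0.6792
H(X,Z) = 1.3086 → H(X|Z) = 0.6294
H(Y,Z) = 1.3086 → H(Y|Z) = 0.6294
H(X,Y,Z) = 1.9073 → H(X,Y|Z) = 1.2281

I(X;Y|Z) = 0.6294 + 0.6294 - 1.2281 = 0.0307 nats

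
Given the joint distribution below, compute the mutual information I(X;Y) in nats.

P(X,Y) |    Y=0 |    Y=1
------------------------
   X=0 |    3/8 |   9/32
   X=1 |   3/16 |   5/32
0.0003 nats

Mutual information: I(X;Y) = H(X) + H(Y) - H(X,Y)

Marginals:
P(X) = (21/32, 11/32), H(X) = 0.6435 nats
P(Y) = (9/16, 7/16), H(Y) = 0.6853 nats

Joint entropy: H(X,Y) = 1.3285 nats

I(X;Y) = 0.6435 + 0.6853 - 1.3285 = 0.0003 nats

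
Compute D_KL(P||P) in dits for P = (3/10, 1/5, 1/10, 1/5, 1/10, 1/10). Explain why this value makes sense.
0.0000 dits

KL divergence satisfies the Gibbs inequality: D_KL(P||Q) ≥ 0 for all distributions P, Q.

D_KL(P||Q) = Σ p(x) log(p(x)/q(x))
Each term is p(x) × log_10(p(x)/p(x)) = p(x) × log_10(1) = 0, so the sum is 0.
D_KL(P||Q) = 0.0000 dits

When P = Q, the KL divergence is exactly 0, as there is no 'divergence' between identical distributions.

This non-negativity is a fundamental property: relative entropy cannot be negative because it measures how different Q is from P.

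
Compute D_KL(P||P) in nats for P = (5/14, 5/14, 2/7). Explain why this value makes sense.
0.0000 nats

KL divergence satisfies the Gibbs inequality: D_KL(P||Q) ≥ 0 for all distributions P, Q.

D_KL(P||Q) = Σ p(x) log(p(x)/q(x))
Each term is p(x) × log_e(p(x)/p(x)) = p(x) × log_e(1) = 0, so the sum is 0.
D_KL(P||Q) = 0.0000 nats

When P = Q, the KL divergence is exactly 0, as there is no 'divergence' between identical distributions.

This non-negativity is a fundamental property: relative entropy cannot be negative because it measures how different Q is from P.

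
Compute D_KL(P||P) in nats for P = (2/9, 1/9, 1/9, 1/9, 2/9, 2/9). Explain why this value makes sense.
0.0000 nats

KL divergence satisfies the Gibbs inequality: D_KL(P||Q) ≥ 0 for all distributions P, Q.

D_KL(P||Q) = Σ p(x) log(p(x)/q(x))
Each term is p(x) × log_e(p(x)/p(x)) = p(x) × log_e(1) = 0, so the sum is 0.
D_KL(P||Q) = 0.0000 nats

When P = Q, the KL divergence is exactly 0, as there is no 'divergence' between identical distributions.

This non-negativity is a fundamental property: relative entropy cannot be negative because it measures how different Q is from P.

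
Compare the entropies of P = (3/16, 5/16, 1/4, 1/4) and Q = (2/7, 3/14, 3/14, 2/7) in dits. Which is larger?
Q

Computing entropies in dits:
H(P) = 0.5952
H(Q) = 0.5976

Distribution Q has higher entropy.

Intuition: The distribution closer to uniform (more spread out) has higher entropy.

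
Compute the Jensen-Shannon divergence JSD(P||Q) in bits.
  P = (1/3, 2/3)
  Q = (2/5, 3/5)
0.0035 bits

Jensen-Shannon divergence is:
JSD(P||Q) = 0.5 × D_KL(P||M) + 0.5 × D_KL(Q||M)
where M = 0.5 × (P + Q) is the mixture distribution.

M = 0.5 × (1/3, 2/3) + 0.5 × (2/5, 3/5) = (11/30, 19/30)

D_KL(P||M) = 0.0035 bits
D_KL(Q||M) = 0.0034 bits

JSD(P||Q) = 0.5 × 0.0035 + 0.5 × 0.0034 = 0.0035 bits

Unlike KL divergence, JSD is symmetric and bounded: 0 ≤ JSD ≤ log(2).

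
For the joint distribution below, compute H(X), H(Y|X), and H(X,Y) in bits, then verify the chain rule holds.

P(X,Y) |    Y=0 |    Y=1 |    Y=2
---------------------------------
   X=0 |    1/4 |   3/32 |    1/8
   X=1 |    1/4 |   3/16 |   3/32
H(X,Y) = 2.4681, H(X) = 0.9972, H(Y|X) = 1.4710 (all in bits)

Chain rule: H(X,Y) = H(X) + H(Y|X)

Left side — joint entropy directly:
H(X,Y) = -Σ p(x,y) log p(x,y) = 2.4681 bits

Right side — compute H(Y|X) from the conditional distributions:
P(X) = (15/32, 17/32), so H(X) = 0.9972 bits
H(Y|X) = Σ_x P(X=x) · H(Y|X=x):
  P(Y|X=0) = (8/15, 1/5, 4/15), H(Y|X=0) = 1.4566, weight P(X=0) = 15/32
  P(Y|X=1) = (8/17, 6/17, 3/17), H(Y|X=1) = 1.4837, weight P(X=1) = 17/32
H(Y|X) = 1.4710 bits

H(X) + H(Y|X) = 0.9972 + 1.4710 = 2.4681 bits

Both sides equal 2.4681 bits. ✓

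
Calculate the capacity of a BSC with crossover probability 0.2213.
0.2375 bits

For a binary symmetric channel (BSC) with error probability p:
Capacity C = 1 - H(p) bits per symbol

where H(p) = -p log₂(p) - (1-p) log₂(1-p) is the binary entropy function.

H(0.2213) = 0.7625 bits
C = 1 - 0.7625 = 0.2375 bits per symbol

This means we can reliably transmit up to 0.2375 bits of information per channel use.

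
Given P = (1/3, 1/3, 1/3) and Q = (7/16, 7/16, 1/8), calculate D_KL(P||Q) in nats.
0.1457 nats

KL divergence: D_KL(P||Q) = Σ p(x) log(p(x)/q(x))

Computing term by term:
  x=0: 1/3 × log_e[(1/3)/(7/16)] = 1/3 × -0.2719 = -0.0906
  x=1: 1/3 × log_e[(1/3)/(7/16)] = 1/3 × -0.2719 = -0.0906
  x=2: 1/3 × log_e[(1/3)/(1/8)] = 1/3 × 0.9808 = 0.3269

D_KL(P||Q) = 0.1457 nats

Note: KL divergence is always non-negative and equals 0 iff P = Q.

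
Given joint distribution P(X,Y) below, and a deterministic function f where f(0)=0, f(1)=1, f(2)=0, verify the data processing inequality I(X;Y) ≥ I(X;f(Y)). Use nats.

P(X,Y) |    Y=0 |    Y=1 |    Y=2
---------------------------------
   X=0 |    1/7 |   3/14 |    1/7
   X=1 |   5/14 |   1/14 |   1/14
I(X;Y) = 0.0969, I(X;f(Y)) = 0.0518, inequality holds: 0.0969 ≥ 0.0518

Data Processing Inequality: For any Markov chain X → Y → Z, we have I(X;Y) ≥ I(X;Z).

Here Z = f(Y) is a deterministic function of Y, forming X → Y → Z.

Original I(X;Y) = 0.0969 nats

After applying f:
P(X,Z) where Z=f(Y):
- P(X,Z=0) = P(X,Y=0) + P(X,Y=2)
- P(X,Z=1) = P(X,Y=1)

I(X;Z) = I(X;f(Y)) = 0.0518 nats

Verification: 0.0969 ≥ 0.0518 ✓

Information cannot be created by processing; the function f can only lose information about X.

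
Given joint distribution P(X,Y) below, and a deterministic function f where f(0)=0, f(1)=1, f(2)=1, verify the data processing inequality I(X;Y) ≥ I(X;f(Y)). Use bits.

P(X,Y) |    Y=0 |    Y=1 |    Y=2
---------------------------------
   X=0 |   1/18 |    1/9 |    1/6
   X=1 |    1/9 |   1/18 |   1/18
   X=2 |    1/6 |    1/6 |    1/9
I(X;Y) = 0.0713, I(X;f(Y)) = 0.0552, inequality holds: 0.0713 ≥ 0.0552

Data Processing Inequality: For any Markov chain X → Y → Z, we have I(X;Y) ≥ I(X;Z).

Here Z = f(Y) is a deterministic function of Y, forming X → Y → Z.

Original I(X;Y) = 0.0713 bits

After applying f:
P(X,Z) where Z=f(Y):
- P(X,Z=0) = P(X,Y=0)
- P(X,Z=1) = P(X,Y=1) + P(X,Y=2)

I(X;Z) = I(X;f(Y)) = 0.0552 bits

Verification: 0.0713 ≥ 0.0552 ✓

Information cannot be created by processing; the function f can only lose information about X.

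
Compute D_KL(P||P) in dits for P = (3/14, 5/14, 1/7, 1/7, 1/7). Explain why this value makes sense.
0.0000 dits

KL divergence satisfies the Gibbs inequality: D_KL(P||Q) ≥ 0 for all distributions P, Q.

D_KL(P||Q) = Σ p(x) log(p(x)/q(x))
Each term is p(x) × log_10(p(x)/p(x)) = p(x) × log_10(1) = 0, so the sum is 0.
D_KL(P||Q) = 0.0000 dits

When P = Q, the KL divergence is exactly 0, as there is no 'divergence' between identical distributions.

This non-negativity is a fundamental property: relative entropy cannot be negative because it measures how different Q is from P.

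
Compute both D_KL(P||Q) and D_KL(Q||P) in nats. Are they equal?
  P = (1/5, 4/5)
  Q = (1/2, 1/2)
D_KL(P||Q) = 0.1927, D_KL(Q||P) = 0.2231

KL divergence is not symmetric: D_KL(P||Q) ≠ D_KL(Q||P) in general.

D_KL(P||Q) = 0.1927 nats
D_KL(Q||P) = 0.2231 nats

No, they are not equal!

This asymmetry is why KL divergence is not a true distance metric.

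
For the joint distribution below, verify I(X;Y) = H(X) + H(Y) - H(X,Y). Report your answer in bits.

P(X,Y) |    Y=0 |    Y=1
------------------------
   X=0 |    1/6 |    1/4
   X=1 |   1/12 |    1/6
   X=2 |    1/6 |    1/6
I(X;Y) = 0.0124 bits

Mutual information has multiple equivalent forms:
- I(X;Y) = H(X) - H(X|Y)
- I(X;Y) = H(Y) - H(Y|X)
- I(X;Y) = H(X) + H(Y) - H(X,Y)

Computing all quantities:
H(X) = 1.5546, H(Y) = 0.9799, H(X,Y) = 2.5221
H(X|Y) = 1.5422, H(Y|X) = 0.9675

Verification:
H(X) - H(X|Y) = 1.5546 - 1.5422 = 0.0124
H(Y) - H(Y|X) = 0.9799 - 0.9675 = 0.0124
H(X) + H(Y) - H(X,Y) = 1.5546 + 0.9799 - 2.5221 = 0.0124

All forms give I(X;Y) = 0.0124 bits. ✓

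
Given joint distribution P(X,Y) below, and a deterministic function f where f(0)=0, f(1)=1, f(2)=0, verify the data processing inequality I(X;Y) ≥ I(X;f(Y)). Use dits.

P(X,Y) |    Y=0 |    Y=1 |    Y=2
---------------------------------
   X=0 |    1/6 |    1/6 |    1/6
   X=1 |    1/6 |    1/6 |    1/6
I(X;Y) = 0.0000, I(X;f(Y)) = 0.0000, inequality holds: 0.0000 ≥ 0.0000

Data Processing Inequality: For any Markov chain X → Y → Z, we have I(X;Y) ≥ I(X;Z).

Here Z = f(Y) is a deterministic function of Y, forming X → Y → Z.

Original I(X;Y) = 0.0000 dits

After applying f:
P(X,Z) where Z=f(Y):
- P(X,Z=0) = P(X,Y=0) + P(X,Y=2)
- P(X,Z=1) = P(X,Y=1)

I(X;Z) = I(X;f(Y)) = 0.0000 dits

Verification: 0.0000 ≥ 0.0000 ✓

Information cannot be created by processing; the function f can only lose information about X.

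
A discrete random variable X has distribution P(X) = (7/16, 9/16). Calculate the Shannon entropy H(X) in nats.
0.6853 nats

Shannon entropy is H(X) = -Σ p(x) log p(x).

For P = (7/16, 9/16):
H = -7/16 × log_e(7/16) -9/16 × log_e(9/16)
H = 0.6853 nats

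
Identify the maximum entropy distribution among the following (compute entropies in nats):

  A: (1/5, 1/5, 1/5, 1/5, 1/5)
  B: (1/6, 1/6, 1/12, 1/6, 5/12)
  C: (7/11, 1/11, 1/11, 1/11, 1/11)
A

For a discrete distribution over n outcomes, entropy is maximized by the uniform distribution.

Computing entropies:
H(A) = 1.6094 nats
H(B) = 1.4677 nats
H(C) = 1.1596 nats

The uniform distribution (where all probabilities equal 1/5) achieves the maximum entropy of log_e(5) = 1.6094 nats.

Distribution A has the highest entropy.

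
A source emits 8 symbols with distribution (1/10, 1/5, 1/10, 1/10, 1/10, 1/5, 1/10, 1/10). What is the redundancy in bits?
0.0781 bits

Redundancy measures how far a source is from maximum entropy:
R = H_max - H(X)

Maximum entropy for 8 symbols: H_max = log_2(8) = 3.0000 bits
Actual entropy: H(X) = 2.9219 bits
Redundancy: R = 3.0000 - 2.9219 = 0.0781 bits

This redundancy represents potential for compression: the source could be compressed by 0.0781 bits per symbol.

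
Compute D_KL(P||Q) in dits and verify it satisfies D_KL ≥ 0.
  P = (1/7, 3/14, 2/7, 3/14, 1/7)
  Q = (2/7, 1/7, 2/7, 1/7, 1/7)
0.0325 dits

KL divergence satisfies the Gibbs inequality: D_KL(P||Q) ≥ 0 for all distributions P, Q.

D_KL(P||Q) = Σ p(x) log(p(x)/q(x))
Term by term:
  x=0: 1/7 × log_10[(1/7)/(2/7)] = -0.0430
  x=1: 3/14 × log_10[(3/14)/(1/7)] = 0.0377
  x=2: 2/7 × log_10[(2/7)/(2/7)] = 0.0000
  x=3: 3/14 × log_10[(3/14)/(1/7)] = 0.0377
  x=4: 1/7 × log_10[(1/7)/(1/7)] = 0.0000
D_KL(P||Q) = 0.0325 dits

D_KL(P||Q) = 0.0325 ≥ 0 ✓

This non-negativity is a fundamental property: relative entropy cannot be negative because it measures how different Q is from P.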